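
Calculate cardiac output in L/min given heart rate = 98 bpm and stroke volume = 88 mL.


CO = HR * SV
CO = 98 * 88 / 1000
CO = 8.624 L/min


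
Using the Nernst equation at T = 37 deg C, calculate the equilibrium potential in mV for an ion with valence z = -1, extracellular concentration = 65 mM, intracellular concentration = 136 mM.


E = (RT/(zF)) * ln(C_out/C_in)
T = 37 + 273.15 = 310.15 K
E = (8.314 * 310.15 / (-1 * 96485)) * ln(65/136)
E = 19.73 mV


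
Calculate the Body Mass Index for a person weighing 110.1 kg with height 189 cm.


BMI = weight / height^2
height = 189 cm = 1.89 m
BMI = 110.1 / 1.89^2
BMI = 30.82 kg/m^2


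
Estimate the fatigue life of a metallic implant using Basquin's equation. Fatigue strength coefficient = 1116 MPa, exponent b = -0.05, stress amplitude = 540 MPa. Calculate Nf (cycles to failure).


sigma_a = sigma_f' * (2Nf)^b
2Nf = (sigma_a/sigma_f')^(1/b)
2Nf = (540/1116)^(1/-0.05)
2Nf = 2020266.7
Nf = 1.0101e+06


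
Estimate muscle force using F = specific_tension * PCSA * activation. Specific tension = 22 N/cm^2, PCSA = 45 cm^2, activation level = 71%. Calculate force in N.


F = sigma * PCSA * activation
F = 22 * 45 * 0.71
F = 702.9 N


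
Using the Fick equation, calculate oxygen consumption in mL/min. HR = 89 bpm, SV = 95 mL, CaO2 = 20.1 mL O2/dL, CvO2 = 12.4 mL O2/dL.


CO = HR*SV = 89*95/1000 = 8.455 L/min
a-v O2 diff = 20.1 - 12.4 = 7.7 mL/dL
VO2 = CO * (CaO2-CvO2) * 10 dL/L
VO2 = 8.455 * 7.7 * 10
VO2 = 651 mL/min


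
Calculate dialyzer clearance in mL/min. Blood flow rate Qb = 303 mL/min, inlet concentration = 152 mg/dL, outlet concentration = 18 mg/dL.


K = Qb * (Cb_in - Cb_out) / Cb_in
K = 303 * (152 - 18) / 152
K = 267.1 mL/min


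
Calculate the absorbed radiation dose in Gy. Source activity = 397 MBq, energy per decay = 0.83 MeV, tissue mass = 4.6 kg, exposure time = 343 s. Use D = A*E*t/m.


A = 397 MBq = 3.9700e+08 Bq
E = 0.83 MeV = 1.32966e-13 J
D = A*E*t/m = 3.9700e+08*1.32966e-13*343/4.6
D = 0.003936 Gy


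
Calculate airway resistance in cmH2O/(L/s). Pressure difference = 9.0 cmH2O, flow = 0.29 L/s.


R = dP / flow
R = 9.0 / 0.29
R = 31.03 cmH2O/(L/s)


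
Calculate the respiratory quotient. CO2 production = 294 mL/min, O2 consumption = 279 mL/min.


RQ = VCO2 / VO2
RQ = 294 / 279
RQ = 1.054


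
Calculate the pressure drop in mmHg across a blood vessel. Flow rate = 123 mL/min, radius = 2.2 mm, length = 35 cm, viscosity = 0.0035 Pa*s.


dP = 8*mu*L*Q / (pi*r^4)
Q = 123 mL/min = 2.05e-06 m^3/s
dP = 272.985 Pa = 272.985 / 133.322 mmHg = 2.048 mmHg


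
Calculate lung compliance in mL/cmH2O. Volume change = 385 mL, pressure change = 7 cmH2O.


C = dV / dP
C = 385 / 7
C = 55 mL/cmH2O


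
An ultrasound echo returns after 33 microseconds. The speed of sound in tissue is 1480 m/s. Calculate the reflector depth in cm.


depth = c * t / 2
t = 33 us = 3.3000e-05 s
depth = 1480 * 3.3000e-05 / 2
depth = 0.02442 m = 2.442 cm


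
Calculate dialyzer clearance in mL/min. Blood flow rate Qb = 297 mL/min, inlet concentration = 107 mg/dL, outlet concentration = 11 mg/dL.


K = Qb * (Cb_in - Cb_out) / Cb_in
K = 297 * (107 - 11) / 107
K = 266.5 mL/min


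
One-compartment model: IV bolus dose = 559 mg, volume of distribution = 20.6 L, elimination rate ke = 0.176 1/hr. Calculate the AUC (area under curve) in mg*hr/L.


C0 = Dose/Vd = 559/20.6 = 27.1359 mg/L
AUC = C0/ke = 27.1359/0.176
AUC = 154.2 mg*hr/L


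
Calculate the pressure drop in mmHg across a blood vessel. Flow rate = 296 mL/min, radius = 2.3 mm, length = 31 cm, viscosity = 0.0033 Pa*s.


dP = 8*mu*L*Q / (pi*r^4)
Q = 296 mL/min = 4.93333e-06 m^3/s
dP = 459.245 Pa = 459.245 / 133.322 mmHg = 3.445 mmHg


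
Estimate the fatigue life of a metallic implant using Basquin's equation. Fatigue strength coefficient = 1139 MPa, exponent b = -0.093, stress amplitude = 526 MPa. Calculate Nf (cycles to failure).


sigma_a = sigma_f' * (2Nf)^b
2Nf = (sigma_a/sigma_f')^(1/b)
2Nf = (526/1139)^(1/-0.093)
2Nf = 4054.481
Nf = 2027


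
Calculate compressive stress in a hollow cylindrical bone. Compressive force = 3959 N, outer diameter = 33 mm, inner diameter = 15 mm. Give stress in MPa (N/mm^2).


A = pi*(r_o^2 - r_i^2)
r_o = 16.5 mm, r_i = 7.5 mm
A = 678.584 mm^2
sigma = F/A = 3959 / 678.584
sigma = 5.834 MPa


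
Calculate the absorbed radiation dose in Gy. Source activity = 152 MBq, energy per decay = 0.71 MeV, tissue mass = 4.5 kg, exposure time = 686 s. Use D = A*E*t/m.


A = 152 MBq = 1.5200e+08 Bq
E = 0.71 MeV = 1.13742e-13 J
D = A*E*t/m = 1.5200e+08*1.13742e-13*686/4.5
D = 0.002636 Gy


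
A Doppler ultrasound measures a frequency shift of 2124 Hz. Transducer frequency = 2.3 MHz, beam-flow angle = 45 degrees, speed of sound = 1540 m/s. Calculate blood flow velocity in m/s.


v = fd * c / (2 * f0 * cos(theta))
v = 2124 * 1540 / (2 * 2.3000e+06 * cos(45))
v = 1.006 m/s


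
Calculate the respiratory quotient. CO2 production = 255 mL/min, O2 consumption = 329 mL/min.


RQ = VCO2 / VO2
RQ = 255 / 329
RQ = 0.7751


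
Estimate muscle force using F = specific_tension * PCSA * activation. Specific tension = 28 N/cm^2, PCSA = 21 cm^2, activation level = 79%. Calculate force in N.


F = sigma * PCSA * activation
F = 28 * 21 * 0.79
F = 464.5 N


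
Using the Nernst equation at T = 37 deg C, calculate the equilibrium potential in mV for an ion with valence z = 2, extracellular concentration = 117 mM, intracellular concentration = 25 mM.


E = (RT/(zF)) * ln(C_out/C_in)
T = 37 + 273.15 = 310.15 K
E = (8.314 * 310.15 / (2 * 96485)) * ln(117/25)
E = 20.62 mV


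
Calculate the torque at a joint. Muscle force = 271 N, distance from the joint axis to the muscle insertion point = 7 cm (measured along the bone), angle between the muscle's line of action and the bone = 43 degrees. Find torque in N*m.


Torque = F * d * sin(theta)   (moment arm = d*sin(theta))
d = 7 cm = 0.07 m
Torque = 271 * 0.07 * sin(43)
Torque = 12.94 N*m


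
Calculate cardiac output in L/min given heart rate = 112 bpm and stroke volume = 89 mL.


CO = HR * SV
CO = 112 * 89 / 1000
CO = 9.968 L/min


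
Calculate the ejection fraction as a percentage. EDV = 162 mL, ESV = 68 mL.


SV = EDV - ESV = 162 - 68 = 94 mL
EF = SV/EDV * 100 = 94/162 * 100
EF = 58.02%


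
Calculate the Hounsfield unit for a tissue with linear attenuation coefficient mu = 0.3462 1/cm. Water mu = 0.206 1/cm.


HU = ((mu_tissue - mu_water) / mu_water) * 1000
HU = ((0.3462 - 0.206) / 0.206) * 1000
HU = 680.6


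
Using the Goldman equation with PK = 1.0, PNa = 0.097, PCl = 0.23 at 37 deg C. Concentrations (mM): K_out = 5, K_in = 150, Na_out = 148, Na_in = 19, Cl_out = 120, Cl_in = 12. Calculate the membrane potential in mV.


Vm = (RT/F)*ln((PK*Ko + PNa*Nao + PCl*Cli)/(PK*Ki + PNa*Nai + PCl*Clo))
Numer = 22.116, Denom = 179.443
Vm = -55.95 mV


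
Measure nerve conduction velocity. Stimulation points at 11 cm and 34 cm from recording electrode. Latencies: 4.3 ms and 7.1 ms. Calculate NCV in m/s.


Distance = (34 - 11) / 100 = 0.23 m
dt = (7.1 - 4.3) / 1000 = 0.0028 s
NCV = dist / dt = 82.14 m/s


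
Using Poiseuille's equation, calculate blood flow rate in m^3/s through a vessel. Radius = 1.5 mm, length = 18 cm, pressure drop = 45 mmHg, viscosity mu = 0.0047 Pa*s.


Q = pi*r^4*dP / (8*mu*L)
r = 0.0015 m, L = 0.18 m
dP = 45 mmHg = 5999.49 Pa
Q = 1.4098e-05 m^3/s


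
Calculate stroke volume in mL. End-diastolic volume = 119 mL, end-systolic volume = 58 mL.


SV = EDV - ESV
SV = 119 - 58
SV = 61 mL


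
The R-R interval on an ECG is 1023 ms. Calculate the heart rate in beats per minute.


HR = 60 / RR_interval(s)
RR = 1023 ms = 1.023 s
HR = 60 / 1.023 = 58.65 bpm


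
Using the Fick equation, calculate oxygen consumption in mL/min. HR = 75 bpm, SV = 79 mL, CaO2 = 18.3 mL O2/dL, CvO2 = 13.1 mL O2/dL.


CO = HR*SV = 75*79/1000 = 5.925 L/min
a-v O2 diff = 18.3 - 13.1 = 5.2 mL/dL
VO2 = CO * (CaO2-CvO2) * 10 dL/L
VO2 = 5.925 * 5.2 * 10
VO2 = 308.1 mL/min


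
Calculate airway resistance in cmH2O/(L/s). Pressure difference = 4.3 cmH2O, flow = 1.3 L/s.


R = dP / flow
R = 4.3 / 1.3
R = 3.308 cmH2O/(L/s)


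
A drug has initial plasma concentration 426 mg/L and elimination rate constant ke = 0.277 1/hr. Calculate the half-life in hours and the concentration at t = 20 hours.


t_half = ln(2) / ke = 0.693147 / 0.277 = 2.502 hr
C(t) = C0 * exp(-ke*t) = 426 * exp(-0.277*20)
C(20) = 1.673 mg/L


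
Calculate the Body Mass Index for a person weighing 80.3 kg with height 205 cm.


BMI = weight / height^2
height = 205 cm = 2.05 m
BMI = 80.3 / 2.05^2
BMI = 19.11 kg/m^2


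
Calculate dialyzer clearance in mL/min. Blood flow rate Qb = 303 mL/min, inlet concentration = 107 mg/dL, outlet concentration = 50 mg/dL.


K = Qb * (Cb_in - Cb_out) / Cb_in
K = 303 * (107 - 50) / 107
K = 161.4 mL/min


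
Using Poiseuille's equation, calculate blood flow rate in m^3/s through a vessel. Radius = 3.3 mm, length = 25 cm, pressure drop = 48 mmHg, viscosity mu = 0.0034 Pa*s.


Q = pi*r^4*dP / (8*mu*L)
r = 0.0033 m, L = 0.25 m
dP = 48 mmHg = 6399.456 Pa
Q = 3.5062e-04 m^3/s


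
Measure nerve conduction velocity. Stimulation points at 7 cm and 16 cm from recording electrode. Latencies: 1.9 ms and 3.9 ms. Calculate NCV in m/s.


Distance = (16 - 7) / 100 = 0.09 m
dt = (3.9 - 1.9) / 1000 = 0.002 s
NCV = dist / dt = 45 m/s


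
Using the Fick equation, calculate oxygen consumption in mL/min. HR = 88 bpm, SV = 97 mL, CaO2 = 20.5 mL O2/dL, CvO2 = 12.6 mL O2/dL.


CO = HR*SV = 88*97/1000 = 8.536 L/min
a-v O2 diff = 20.5 - 12.6 = 7.9 mL/dL
VO2 = CO * (CaO2-CvO2) * 10 dL/L
VO2 = 8.536 * 7.9 * 10
VO2 = 674.3 mL/min


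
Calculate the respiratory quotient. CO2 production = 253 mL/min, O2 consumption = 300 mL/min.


RQ = VCO2 / VO2
RQ = 253 / 300
RQ = 0.8433


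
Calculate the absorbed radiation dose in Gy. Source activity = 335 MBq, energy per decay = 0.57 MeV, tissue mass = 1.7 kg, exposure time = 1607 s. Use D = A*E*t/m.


A = 335 MBq = 3.3500e+08 Bq
E = 0.57 MeV = 9.1314e-14 J
D = A*E*t/m = 3.3500e+08*9.1314e-14*1607/1.7
D = 0.02892 Gy


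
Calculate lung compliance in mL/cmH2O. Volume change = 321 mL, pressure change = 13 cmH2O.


C = dV / dP
C = 321 / 13
C = 24.69 mL/cmH2O


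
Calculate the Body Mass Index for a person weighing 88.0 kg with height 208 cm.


BMI = weight / height^2
height = 208 cm = 2.08 m
BMI = 88.0 / 2.08^2
BMI = 20.34 kg/m^2


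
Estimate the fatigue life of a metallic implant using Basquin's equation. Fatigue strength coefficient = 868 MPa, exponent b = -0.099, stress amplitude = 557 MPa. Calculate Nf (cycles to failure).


sigma_a = sigma_f' * (2Nf)^b
2Nf = (sigma_a/sigma_f')^(1/b)
2Nf = (557/868)^(1/-0.099)
2Nf = 88.32962
Nf = 44.16


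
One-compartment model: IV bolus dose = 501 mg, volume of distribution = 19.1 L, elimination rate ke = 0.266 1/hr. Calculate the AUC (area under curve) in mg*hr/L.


C0 = Dose/Vd = 501/19.1 = 26.2304 mg/L
AUC = C0/ke = 26.2304/0.266
AUC = 98.61 mg*hr/L


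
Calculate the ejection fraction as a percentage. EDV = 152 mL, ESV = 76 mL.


SV = EDV - ESV = 152 - 76 = 76 mL
EF = SV/EDV * 100 = 76/152 * 100
EF = 50%


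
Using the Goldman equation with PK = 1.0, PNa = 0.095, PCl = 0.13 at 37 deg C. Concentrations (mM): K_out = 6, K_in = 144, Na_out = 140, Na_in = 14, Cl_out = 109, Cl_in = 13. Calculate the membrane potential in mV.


Vm = (RT/F)*ln((PK*Ko + PNa*Nao + PCl*Cli)/(PK*Ki + PNa*Nai + PCl*Clo))
Numer = 20.99, Denom = 159.5
Vm = -54.2 mV


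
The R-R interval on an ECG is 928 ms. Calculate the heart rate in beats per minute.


HR = 60 / RR_interval(s)
RR = 928 ms = 0.928 s
HR = 60 / 0.928 = 64.66 bpm


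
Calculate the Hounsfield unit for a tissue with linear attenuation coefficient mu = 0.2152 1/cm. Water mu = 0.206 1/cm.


HU = ((mu_tissue - mu_water) / mu_water) * 1000
HU = ((0.2152 - 0.206) / 0.206) * 1000
HU = 44.66


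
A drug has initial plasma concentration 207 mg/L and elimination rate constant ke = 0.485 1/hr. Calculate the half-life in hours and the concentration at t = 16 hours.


t_half = ln(2) / ke = 0.693147 / 0.485 = 1.429 hr
C(t) = C0 * exp(-ke*t) = 207 * exp(-0.485*16)
C(16) = 0.08828 mg/L


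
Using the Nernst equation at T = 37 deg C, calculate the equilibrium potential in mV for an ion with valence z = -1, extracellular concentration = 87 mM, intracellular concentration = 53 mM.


E = (RT/(zF)) * ln(C_out/C_in)
T = 37 + 273.15 = 310.15 K
E = (8.314 * 310.15 / (-1 * 96485)) * ln(87/53)
E = -13.25 mV


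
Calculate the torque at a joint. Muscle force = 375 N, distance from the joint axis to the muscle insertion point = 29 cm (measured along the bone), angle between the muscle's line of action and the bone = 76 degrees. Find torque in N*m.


Torque = F * d * sin(theta)   (moment arm = d*sin(theta))
d = 29 cm = 0.29 m
Torque = 375 * 0.29 * sin(76)
Torque = 105.5 N*m


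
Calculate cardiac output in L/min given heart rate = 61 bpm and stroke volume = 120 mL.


CO = HR * SV
CO = 61 * 120 / 1000
CO = 7.32 L/min


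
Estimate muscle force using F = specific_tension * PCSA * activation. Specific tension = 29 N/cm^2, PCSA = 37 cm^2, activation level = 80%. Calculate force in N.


F = sigma * PCSA * activation
F = 29 * 37 * 0.8
F = 858.4 N


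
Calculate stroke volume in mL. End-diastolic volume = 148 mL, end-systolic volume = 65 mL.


SV = EDV - ESV
SV = 148 - 65
SV = 83 mL


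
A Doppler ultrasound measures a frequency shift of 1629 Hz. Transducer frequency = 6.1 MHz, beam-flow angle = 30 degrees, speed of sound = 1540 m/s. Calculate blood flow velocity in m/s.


v = fd * c / (2 * f0 * cos(theta))
v = 1629 * 1540 / (2 * 6.1000e+06 * cos(30))
v = 0.2374 m/s


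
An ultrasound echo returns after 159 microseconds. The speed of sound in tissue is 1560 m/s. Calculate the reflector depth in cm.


depth = c * t / 2
t = 159 us = 1.5900e-04 s
depth = 1560 * 1.5900e-04 / 2
depth = 0.12402 m = 12.402 cm


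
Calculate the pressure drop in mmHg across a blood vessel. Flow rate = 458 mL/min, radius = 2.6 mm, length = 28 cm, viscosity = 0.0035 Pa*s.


dP = 8*mu*L*Q / (pi*r^4)
Q = 458 mL/min = 7.63333e-06 m^3/s
dP = 416.857 Pa = 416.857 / 133.322 mmHg = 3.127 mmHg


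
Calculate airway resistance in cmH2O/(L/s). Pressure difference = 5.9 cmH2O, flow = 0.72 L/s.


R = dP / flow
R = 5.9 / 0.72
R = 8.194 cmH2O/(L/s)


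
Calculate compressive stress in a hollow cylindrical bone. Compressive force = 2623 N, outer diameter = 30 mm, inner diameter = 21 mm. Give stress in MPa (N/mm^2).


A = pi*(r_o^2 - r_i^2)
r_o = 15 mm, r_i = 10.5 mm
A = 360.498 mm^2
sigma = F/A = 2623 / 360.498
sigma = 7.276 MPa


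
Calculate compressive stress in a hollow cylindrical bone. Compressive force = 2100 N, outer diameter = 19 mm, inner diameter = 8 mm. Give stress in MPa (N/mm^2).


A = pi*(r_o^2 - r_i^2)
r_o = 9.5 mm, r_i = 4 mm
A = 233.263 mm^2
sigma = F/A = 2100 / 233.263
sigma = 9.003 MPa


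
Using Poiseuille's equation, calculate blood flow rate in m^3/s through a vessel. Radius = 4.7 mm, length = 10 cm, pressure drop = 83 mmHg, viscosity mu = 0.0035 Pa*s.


Q = pi*r^4*dP / (8*mu*L)
r = 0.0047 m, L = 0.1 m
dP = 83 mmHg = 11065.726 Pa
Q = 0.006058 m^3/s


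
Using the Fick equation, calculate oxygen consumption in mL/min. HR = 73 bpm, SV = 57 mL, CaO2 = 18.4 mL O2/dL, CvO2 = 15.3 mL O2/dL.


CO = HR*SV = 73*57/1000 = 4.161 L/min
a-v O2 diff = 18.4 - 15.3 = 3.1 mL/dL
VO2 = CO * (CaO2-CvO2) * 10 dL/L
VO2 = 4.161 * 3.1 * 10
VO2 = 129 mL/min


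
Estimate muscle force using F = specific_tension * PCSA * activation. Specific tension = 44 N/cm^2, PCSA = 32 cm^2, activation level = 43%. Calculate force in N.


F = sigma * PCSA * activation
F = 44 * 32 * 0.43
F = 605.4 N


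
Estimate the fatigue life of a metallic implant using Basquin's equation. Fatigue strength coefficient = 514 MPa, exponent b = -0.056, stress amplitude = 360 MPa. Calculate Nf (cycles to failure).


sigma_a = sigma_f' * (2Nf)^b
2Nf = (sigma_a/sigma_f')^(1/b)
2Nf = (360/514)^(1/-0.056)
2Nf = 577.82557
Nf = 288.9


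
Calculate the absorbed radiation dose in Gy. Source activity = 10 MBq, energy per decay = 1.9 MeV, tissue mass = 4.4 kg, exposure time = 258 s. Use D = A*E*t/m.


A = 10 MBq = 1.0000e+07 Bq
E = 1.9 MeV = 3.0438e-13 J
D = A*E*t/m = 1.0000e+07*3.0438e-13*258/4.4
D = 1.7848e-04 Gy


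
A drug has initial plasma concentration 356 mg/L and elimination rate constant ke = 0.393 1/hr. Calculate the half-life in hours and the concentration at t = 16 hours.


t_half = ln(2) / ke = 0.693147 / 0.393 = 1.764 hr
C(t) = C0 * exp(-ke*t) = 356 * exp(-0.393*16)
C(16) = 0.6616 mg/L


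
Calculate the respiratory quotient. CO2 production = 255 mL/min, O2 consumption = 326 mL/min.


RQ = VCO2 / VO2
RQ = 255 / 326
RQ = 0.7822


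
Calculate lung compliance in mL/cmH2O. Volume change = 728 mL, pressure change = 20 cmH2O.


C = dV / dP
C = 728 / 20
C = 36.4 mL/cmH2O


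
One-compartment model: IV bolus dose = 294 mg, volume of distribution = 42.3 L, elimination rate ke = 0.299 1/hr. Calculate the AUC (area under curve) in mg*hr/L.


C0 = Dose/Vd = 294/42.3 = 6.95035 mg/L
AUC = C0/ke = 6.95035/0.299
AUC = 23.25 mg*hr/L


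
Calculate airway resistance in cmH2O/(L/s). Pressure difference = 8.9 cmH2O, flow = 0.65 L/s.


R = dP / flow
R = 8.9 / 0.65
R = 13.69 cmH2O/(L/s)


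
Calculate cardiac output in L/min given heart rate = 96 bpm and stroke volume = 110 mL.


CO = HR * SV
CO = 96 * 110 / 1000
CO = 10.56 L/min


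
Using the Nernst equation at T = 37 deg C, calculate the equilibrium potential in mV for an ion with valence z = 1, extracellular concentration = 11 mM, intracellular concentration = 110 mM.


E = (RT/(zF)) * ln(C_out/C_in)
T = 37 + 273.15 = 310.15 K
E = (8.314 * 310.15 / (1 * 96485)) * ln(11/110)
E = -61.54 mV


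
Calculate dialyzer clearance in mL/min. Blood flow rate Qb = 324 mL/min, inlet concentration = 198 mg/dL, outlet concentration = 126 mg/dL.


K = Qb * (Cb_in - Cb_out) / Cb_in
K = 324 * (198 - 126) / 198
K = 117.8 mL/min


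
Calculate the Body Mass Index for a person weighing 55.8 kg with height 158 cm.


BMI = weight / height^2
height = 158 cm = 1.58 m
BMI = 55.8 / 1.58^2
BMI = 22.35 kg/m^2


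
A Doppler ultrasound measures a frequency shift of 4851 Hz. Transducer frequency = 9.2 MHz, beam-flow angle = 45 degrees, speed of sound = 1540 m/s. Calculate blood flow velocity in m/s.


v = fd * c / (2 * f0 * cos(theta))
v = 4851 * 1540 / (2 * 9.2000e+06 * cos(45))
v = 0.5742 m/s


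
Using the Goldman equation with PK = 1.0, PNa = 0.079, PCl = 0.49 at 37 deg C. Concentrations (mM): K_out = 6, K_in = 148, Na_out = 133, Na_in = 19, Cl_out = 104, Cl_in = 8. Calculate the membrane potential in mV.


Vm = (RT/F)*ln((PK*Ko + PNa*Nao + PCl*Cli)/(PK*Ki + PNa*Nai + PCl*Clo))
Numer = 20.427, Denom = 200.461
Vm = -61.03 mV


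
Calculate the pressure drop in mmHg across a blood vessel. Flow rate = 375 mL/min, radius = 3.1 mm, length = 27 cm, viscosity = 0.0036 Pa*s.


dP = 8*mu*L*Q / (pi*r^4)
Q = 375 mL/min = 6.25e-06 m^3/s
dP = 167.51 Pa = 167.51 / 133.322 mmHg = 1.256 mmHg


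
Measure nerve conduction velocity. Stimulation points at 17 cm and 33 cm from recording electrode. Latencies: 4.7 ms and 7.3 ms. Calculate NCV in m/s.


Distance = (33 - 17) / 100 = 0.16 m
dt = (7.3 - 4.7) / 1000 = 0.0026 s
NCV = dist / dt = 61.54 m/s


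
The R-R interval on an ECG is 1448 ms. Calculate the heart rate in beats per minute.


HR = 60 / RR_interval(s)
RR = 1448 ms = 1.448 s
HR = 60 / 1.448 = 41.44 bpm


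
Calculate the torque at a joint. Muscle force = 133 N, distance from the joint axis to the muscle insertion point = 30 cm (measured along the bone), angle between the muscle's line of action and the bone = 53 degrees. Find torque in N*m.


Torque = F * d * sin(theta)   (moment arm = d*sin(theta))
d = 30 cm = 0.3 m
Torque = 133 * 0.3 * sin(53)
Torque = 31.87 N*m


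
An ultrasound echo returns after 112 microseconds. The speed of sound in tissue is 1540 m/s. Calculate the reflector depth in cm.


depth = c * t / 2
t = 112 us = 1.1200e-04 s
depth = 1540 * 1.1200e-04 / 2
depth = 0.08624 m = 8.624 cm


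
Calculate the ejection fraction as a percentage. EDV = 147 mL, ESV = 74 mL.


SV = EDV - ESV = 147 - 74 = 73 mL
EF = SV/EDV * 100 = 73/147 * 100
EF = 49.66%


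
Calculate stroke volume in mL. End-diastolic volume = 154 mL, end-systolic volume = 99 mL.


SV = EDV - ESV
SV = 154 - 99
SV = 55 mL


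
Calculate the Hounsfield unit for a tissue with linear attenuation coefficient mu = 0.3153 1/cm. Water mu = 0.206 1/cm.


HU = ((mu_tissue - mu_water) / mu_water) * 1000
HU = ((0.3153 - 0.206) / 0.206) * 1000
HU = 530.6


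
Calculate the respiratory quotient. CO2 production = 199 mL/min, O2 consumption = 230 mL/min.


RQ = VCO2 / VO2
RQ = 199 / 230
RQ = 0.8652


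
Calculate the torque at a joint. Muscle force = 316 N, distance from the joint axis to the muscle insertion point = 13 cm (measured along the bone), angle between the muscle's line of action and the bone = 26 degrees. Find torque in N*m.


Torque = F * d * sin(theta)   (moment arm = d*sin(theta))
d = 13 cm = 0.13 m
Torque = 316 * 0.13 * sin(26)
Torque = 18.01 N*m


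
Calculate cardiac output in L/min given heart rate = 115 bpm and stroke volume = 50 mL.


CO = HR * SV
CO = 115 * 50 / 1000
CO = 5.75 L/min


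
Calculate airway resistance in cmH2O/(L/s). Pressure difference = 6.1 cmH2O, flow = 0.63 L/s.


R = dP / flow
R = 6.1 / 0.63
R = 9.683 cmH2O/(L/s)


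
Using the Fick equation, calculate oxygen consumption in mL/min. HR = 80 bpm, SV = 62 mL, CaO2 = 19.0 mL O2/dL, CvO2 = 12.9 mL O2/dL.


CO = HR*SV = 80*62/1000 = 4.96 L/min
a-v O2 diff = 19.0 - 12.9 = 6.1 mL/dL
VO2 = CO * (CaO2-CvO2) * 10 dL/L
VO2 = 4.96 * 6.1 * 10
VO2 = 302.6 mL/min


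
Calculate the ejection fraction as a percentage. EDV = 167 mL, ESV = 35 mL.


SV = EDV - ESV = 167 - 35 = 132 mL
EF = SV/EDV * 100 = 132/167 * 100
EF = 79.04%


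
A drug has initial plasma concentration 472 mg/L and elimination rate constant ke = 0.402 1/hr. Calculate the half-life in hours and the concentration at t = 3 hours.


t_half = ln(2) / ke = 0.693147 / 0.402 = 1.724 hr
C(t) = C0 * exp(-ke*t) = 472 * exp(-0.402*3)
C(3) = 141.3 mg/L


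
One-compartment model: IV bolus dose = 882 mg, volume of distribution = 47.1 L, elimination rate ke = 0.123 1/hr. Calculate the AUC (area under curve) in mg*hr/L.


C0 = Dose/Vd = 882/47.1 = 18.7261 mg/L
AUC = C0/ke = 18.7261/0.123
AUC = 152.2 mg*hr/L


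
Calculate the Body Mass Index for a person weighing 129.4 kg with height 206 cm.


BMI = weight / height^2
height = 206 cm = 2.06 m
BMI = 129.4 / 2.06^2
BMI = 30.49 kg/m^2


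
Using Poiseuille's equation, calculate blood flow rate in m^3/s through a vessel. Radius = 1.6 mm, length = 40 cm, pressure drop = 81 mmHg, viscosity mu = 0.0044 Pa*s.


Q = pi*r^4*dP / (8*mu*L)
r = 0.0016 m, L = 0.4 m
dP = 81 mmHg = 10799.082 Pa
Q = 1.5791e-05 m^3/s


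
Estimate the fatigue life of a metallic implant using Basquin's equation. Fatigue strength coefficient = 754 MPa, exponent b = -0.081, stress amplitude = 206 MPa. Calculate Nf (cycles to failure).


sigma_a = sigma_f' * (2Nf)^b
2Nf = (sigma_a/sigma_f')^(1/b)
2Nf = (206/754)^(1/-0.081)
2Nf = 9054011.8
Nf = 4.5270e+06


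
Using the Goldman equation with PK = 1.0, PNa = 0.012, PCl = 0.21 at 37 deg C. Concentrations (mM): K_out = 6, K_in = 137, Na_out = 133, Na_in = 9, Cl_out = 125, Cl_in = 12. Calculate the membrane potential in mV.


Vm = (RT/F)*ln((PK*Ko + PNa*Nao + PCl*Cli)/(PK*Ki + PNa*Nai + PCl*Clo))
Numer = 10.116, Denom = 163.358
Vm = -74.35 mV


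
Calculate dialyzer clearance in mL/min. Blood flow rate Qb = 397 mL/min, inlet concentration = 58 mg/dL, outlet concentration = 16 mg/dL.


K = Qb * (Cb_in - Cb_out) / Cb_in
K = 397 * (58 - 16) / 58
K = 287.5 mL/min


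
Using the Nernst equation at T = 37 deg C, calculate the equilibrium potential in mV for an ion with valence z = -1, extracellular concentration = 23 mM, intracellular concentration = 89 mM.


E = (RT/(zF)) * ln(C_out/C_in)
T = 37 + 273.15 = 310.15 K
E = (8.314 * 310.15 / (-1 * 96485)) * ln(23/89)
E = 36.16 mV


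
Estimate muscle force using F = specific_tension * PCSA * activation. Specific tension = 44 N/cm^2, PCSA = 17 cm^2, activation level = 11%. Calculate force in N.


F = sigma * PCSA * activation
F = 44 * 17 * 0.11
F = 82.28 N


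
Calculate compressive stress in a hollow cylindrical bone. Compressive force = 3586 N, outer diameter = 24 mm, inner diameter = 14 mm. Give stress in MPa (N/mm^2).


A = pi*(r_o^2 - r_i^2)
r_o = 12 mm, r_i = 7 mm
A = 298.451 mm^2
sigma = F/A = 3586 / 298.451
sigma = 12.02 MPa


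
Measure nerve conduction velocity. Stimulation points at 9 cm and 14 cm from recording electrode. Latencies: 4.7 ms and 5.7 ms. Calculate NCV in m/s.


Distance = (14 - 9) / 100 = 0.05 m
dt = (5.7 - 4.7) / 1000 = 0.001 s
NCV = dist / dt = 50 m/s


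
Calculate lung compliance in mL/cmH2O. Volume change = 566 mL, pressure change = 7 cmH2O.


C = dV / dP
C = 566 / 7
C = 80.86 mL/cmH2O


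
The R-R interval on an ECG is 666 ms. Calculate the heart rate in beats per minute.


HR = 60 / RR_interval(s)
RR = 666 ms = 0.666 s
HR = 60 / 0.666 = 90.09 bpm


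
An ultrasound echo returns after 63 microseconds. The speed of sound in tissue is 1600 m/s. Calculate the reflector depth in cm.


depth = c * t / 2
t = 63 us = 6.3000e-05 s
depth = 1600 * 6.3000e-05 / 2
depth = 0.0504 m = 5.04 cm


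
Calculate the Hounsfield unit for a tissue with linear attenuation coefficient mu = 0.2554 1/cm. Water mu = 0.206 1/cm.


HU = ((mu_tissue - mu_water) / mu_water) * 1000
HU = ((0.2554 - 0.206) / 0.206) * 1000
HU = 239.8


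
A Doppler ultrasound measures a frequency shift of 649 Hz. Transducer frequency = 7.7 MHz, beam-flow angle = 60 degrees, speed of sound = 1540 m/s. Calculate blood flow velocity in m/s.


v = fd * c / (2 * f0 * cos(theta))
v = 649 * 1540 / (2 * 7.7000e+06 * cos(60))
v = 0.1298 m/s


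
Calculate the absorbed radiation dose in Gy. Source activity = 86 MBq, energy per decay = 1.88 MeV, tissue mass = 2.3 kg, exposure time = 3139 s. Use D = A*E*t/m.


A = 86 MBq = 8.6000e+07 Bq
E = 1.88 MeV = 3.01176e-13 J
D = A*E*t/m = 8.6000e+07*3.01176e-13*3139/2.3
D = 0.03535 Gy


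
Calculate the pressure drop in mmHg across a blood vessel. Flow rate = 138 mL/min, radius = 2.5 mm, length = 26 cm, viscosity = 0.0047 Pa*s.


dP = 8*mu*L*Q / (pi*r^4)
Q = 138 mL/min = 2.3e-06 m^3/s
dP = 183.223 Pa = 183.223 / 133.322 mmHg = 1.374 mmHg


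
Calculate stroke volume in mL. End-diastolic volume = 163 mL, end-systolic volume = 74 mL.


SV = EDV - ESV
SV = 163 - 74
SV = 89 mL


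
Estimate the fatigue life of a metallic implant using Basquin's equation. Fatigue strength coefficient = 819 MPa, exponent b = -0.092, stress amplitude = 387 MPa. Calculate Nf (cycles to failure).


sigma_a = sigma_f' * (2Nf)^b
2Nf = (sigma_a/sigma_f')^(1/b)
2Nf = (387/819)^(1/-0.092)
2Nf = 3458.0898
Nf = 1729


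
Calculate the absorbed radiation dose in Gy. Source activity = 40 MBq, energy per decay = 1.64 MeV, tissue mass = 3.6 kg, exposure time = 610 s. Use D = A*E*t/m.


A = 40 MBq = 4.0000e+07 Bq
E = 1.64 MeV = 2.62728e-13 J
D = A*E*t/m = 4.0000e+07*2.62728e-13*610/3.6
D = 0.001781 Gy


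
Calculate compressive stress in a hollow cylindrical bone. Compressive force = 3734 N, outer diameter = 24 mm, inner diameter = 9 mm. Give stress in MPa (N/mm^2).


A = pi*(r_o^2 - r_i^2)
r_o = 12 mm, r_i = 4.5 mm
A = 388.772 mm^2
sigma = F/A = 3734 / 388.772
sigma = 9.605 MPa


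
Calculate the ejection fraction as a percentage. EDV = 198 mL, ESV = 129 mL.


SV = EDV - ESV = 198 - 129 = 69 mL
EF = SV/EDV * 100 = 69/198 * 100
EF = 34.85%


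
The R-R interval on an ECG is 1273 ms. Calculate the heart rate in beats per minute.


HR = 60 / RR_interval(s)
RR = 1273 ms = 1.273 s
HR = 60 / 1.273 = 47.13 bpm


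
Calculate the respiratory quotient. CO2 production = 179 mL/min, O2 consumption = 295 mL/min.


RQ = VCO2 / VO2
RQ = 179 / 295
RQ = 0.6068


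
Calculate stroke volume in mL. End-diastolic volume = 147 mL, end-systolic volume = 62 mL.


SV = EDV - ESV
SV = 147 - 62
SV = 85 mL


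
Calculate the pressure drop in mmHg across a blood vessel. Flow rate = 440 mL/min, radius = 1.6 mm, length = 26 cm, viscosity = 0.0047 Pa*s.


dP = 8*mu*L*Q / (pi*r^4)
Q = 440 mL/min = 7.33333e-06 m^3/s
dP = 3482.03 Pa = 3482.03 / 133.322 mmHg = 26.12 mmHg


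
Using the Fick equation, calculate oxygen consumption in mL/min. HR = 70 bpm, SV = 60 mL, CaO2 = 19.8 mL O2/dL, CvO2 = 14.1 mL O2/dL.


CO = HR*SV = 70*60/1000 = 4.2 L/min
a-v O2 diff = 19.8 - 14.1 = 5.7 mL/dL
VO2 = CO * (CaO2-CvO2) * 10 dL/L
VO2 = 4.2 * 5.7 * 10
VO2 = 239.4 mL/min


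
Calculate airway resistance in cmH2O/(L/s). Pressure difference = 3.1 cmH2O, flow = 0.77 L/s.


R = dP / flow
R = 3.1 / 0.77
R = 4.026 cmH2O/(L/s)


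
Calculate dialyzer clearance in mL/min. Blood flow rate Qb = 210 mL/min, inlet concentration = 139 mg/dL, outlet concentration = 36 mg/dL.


K = Qb * (Cb_in - Cb_out) / Cb_in
K = 210 * (139 - 36) / 139
K = 155.6 mL/min


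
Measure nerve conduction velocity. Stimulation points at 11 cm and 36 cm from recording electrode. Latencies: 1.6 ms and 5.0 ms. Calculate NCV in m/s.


Distance = (36 - 11) / 100 = 0.25 m
dt = (5.0 - 1.6) / 1000 = 0.0034 s
NCV = dist / dt = 73.53 m/s


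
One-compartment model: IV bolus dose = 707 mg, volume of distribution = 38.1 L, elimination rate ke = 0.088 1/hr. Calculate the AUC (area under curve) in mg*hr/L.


C0 = Dose/Vd = 707/38.1 = 18.5564 mg/L
AUC = C0/ke = 18.5564/0.088
AUC = 210.9 mg*hr/L


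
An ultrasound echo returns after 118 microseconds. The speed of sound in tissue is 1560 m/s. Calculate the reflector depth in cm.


depth = c * t / 2
t = 118 us = 1.1800e-04 s
depth = 1560 * 1.1800e-04 / 2
depth = 0.09204 m = 9.204 cm


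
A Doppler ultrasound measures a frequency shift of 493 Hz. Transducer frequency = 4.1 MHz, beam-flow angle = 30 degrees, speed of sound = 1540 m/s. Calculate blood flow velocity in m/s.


v = fd * c / (2 * f0 * cos(theta))
v = 493 * 1540 / (2 * 4.1000e+06 * cos(30))
v = 0.1069 m/s


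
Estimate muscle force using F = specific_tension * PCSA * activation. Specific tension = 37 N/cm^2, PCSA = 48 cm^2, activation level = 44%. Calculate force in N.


F = sigma * PCSA * activation
F = 37 * 48 * 0.44
F = 781.4 N


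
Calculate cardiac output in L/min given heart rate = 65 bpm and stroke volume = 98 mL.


CO = HR * SV
CO = 65 * 98 / 1000
CO = 6.37 L/min


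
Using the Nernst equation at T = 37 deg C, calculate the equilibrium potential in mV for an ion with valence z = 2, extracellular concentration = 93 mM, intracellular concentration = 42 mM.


E = (RT/(zF)) * ln(C_out/C_in)
T = 37 + 273.15 = 310.15 K
E = (8.314 * 310.15 / (2 * 96485)) * ln(93/42)
E = 10.62 mV


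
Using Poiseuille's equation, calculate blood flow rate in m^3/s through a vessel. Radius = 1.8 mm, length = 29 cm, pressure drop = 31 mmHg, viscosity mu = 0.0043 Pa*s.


Q = pi*r^4*dP / (8*mu*L)
r = 0.0018 m, L = 0.29 m
dP = 31 mmHg = 4132.982 Pa
Q = 1.3663e-05 m^3/s


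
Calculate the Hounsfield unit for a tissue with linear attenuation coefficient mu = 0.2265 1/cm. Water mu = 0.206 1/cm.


HU = ((mu_tissue - mu_water) / mu_water) * 1000
HU = ((0.2265 - 0.206) / 0.206) * 1000
HU = 99.51


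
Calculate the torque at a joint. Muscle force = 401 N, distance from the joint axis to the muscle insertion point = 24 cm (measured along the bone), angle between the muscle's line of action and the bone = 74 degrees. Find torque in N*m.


Torque = F * d * sin(theta)   (moment arm = d*sin(theta))
d = 24 cm = 0.24 m
Torque = 401 * 0.24 * sin(74)
Torque = 92.51 N*m


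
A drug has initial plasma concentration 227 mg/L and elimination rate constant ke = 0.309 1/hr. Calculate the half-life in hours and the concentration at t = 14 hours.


t_half = ln(2) / ke = 0.693147 / 0.309 = 2.243 hr
C(t) = C0 * exp(-ke*t) = 227 * exp(-0.309*14)
C(14) = 3.001 mg/L


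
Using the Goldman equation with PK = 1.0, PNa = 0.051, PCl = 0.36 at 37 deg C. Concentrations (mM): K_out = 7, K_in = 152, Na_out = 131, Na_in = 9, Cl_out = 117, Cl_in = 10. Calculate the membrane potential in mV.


Vm = (RT/F)*ln((PK*Ko + PNa*Nao + PCl*Cli)/(PK*Ki + PNa*Nai + PCl*Clo))
Numer = 17.281, Denom = 194.579
Vm = -64.71 mV


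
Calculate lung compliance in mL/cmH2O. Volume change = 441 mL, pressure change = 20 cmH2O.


C = dV / dP
C = 441 / 20
C = 22.05 mL/cmH2O


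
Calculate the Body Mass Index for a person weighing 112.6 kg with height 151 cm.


BMI = weight / height^2
height = 151 cm = 1.51 m
BMI = 112.6 / 1.51^2
BMI = 49.38 kg/m^2


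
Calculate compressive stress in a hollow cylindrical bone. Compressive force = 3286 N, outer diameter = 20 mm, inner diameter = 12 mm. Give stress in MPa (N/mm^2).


A = pi*(r_o^2 - r_i^2)
r_o = 10 mm, r_i = 6 mm
A = 201.062 mm^2
sigma = F/A = 3286 / 201.062
sigma = 16.34 MPa


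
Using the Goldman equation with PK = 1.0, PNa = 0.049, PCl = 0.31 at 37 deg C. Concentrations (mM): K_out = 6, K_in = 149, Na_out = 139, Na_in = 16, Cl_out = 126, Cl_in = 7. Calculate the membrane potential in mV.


Vm = (RT/F)*ln((PK*Ko + PNa*Nao + PCl*Cli)/(PK*Ki + PNa*Nai + PCl*Clo))
Numer = 14.981, Denom = 188.844
Vm = -67.73 mV


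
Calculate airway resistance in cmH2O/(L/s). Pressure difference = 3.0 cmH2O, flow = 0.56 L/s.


R = dP / flow
R = 3.0 / 0.56
R = 5.357 cmH2O/(L/s)


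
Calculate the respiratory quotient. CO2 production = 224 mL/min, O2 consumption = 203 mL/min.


RQ = VCO2 / VO2
RQ = 224 / 203
RQ = 1.103


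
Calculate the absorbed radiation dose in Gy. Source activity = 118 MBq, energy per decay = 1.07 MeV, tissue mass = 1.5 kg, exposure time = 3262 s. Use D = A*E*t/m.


A = 118 MBq = 1.1800e+08 Bq
E = 1.07 MeV = 1.71414e-13 J
D = A*E*t/m = 1.1800e+08*1.71414e-13*3262/1.5
D = 0.04399 Gy


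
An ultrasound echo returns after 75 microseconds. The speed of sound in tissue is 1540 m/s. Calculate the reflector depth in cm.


depth = c * t / 2
t = 75 us = 7.5000e-05 s
depth = 1540 * 7.5000e-05 / 2
depth = 0.05775 m = 5.775 cm


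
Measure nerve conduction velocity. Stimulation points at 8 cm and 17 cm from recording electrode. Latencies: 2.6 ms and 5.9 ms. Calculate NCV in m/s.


Distance = (17 - 8) / 100 = 0.09 m
dt = (5.9 - 2.6) / 1000 = 0.0033 s
NCV = dist / dt = 27.27 m/s


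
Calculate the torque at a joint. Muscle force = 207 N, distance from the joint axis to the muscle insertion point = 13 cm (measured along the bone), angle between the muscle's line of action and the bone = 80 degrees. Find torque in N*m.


Torque = F * d * sin(theta)   (moment arm = d*sin(theta))
d = 13 cm = 0.13 m
Torque = 207 * 0.13 * sin(80)
Torque = 26.5 N*m


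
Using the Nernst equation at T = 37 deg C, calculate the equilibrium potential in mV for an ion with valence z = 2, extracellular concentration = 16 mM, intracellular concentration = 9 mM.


E = (RT/(zF)) * ln(C_out/C_in)
T = 37 + 273.15 = 310.15 K
E = (8.314 * 310.15 / (2 * 96485)) * ln(16/9)
E = 7.688 mV


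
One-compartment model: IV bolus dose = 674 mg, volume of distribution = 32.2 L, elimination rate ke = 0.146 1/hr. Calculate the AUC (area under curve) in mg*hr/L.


C0 = Dose/Vd = 674/32.2 = 20.9317 mg/L
AUC = C0/ke = 20.9317/0.146
AUC = 143.4 mg*hr/L


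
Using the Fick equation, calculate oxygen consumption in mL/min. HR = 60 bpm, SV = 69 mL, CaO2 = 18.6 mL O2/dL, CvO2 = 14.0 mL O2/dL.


CO = HR*SV = 60*69/1000 = 4.14 L/min
a-v O2 diff = 18.6 - 14.0 = 4.6 mL/dL
VO2 = CO * (CaO2-CvO2) * 10 dL/L
VO2 = 4.14 * 4.6 * 10
VO2 = 190.4 mL/min


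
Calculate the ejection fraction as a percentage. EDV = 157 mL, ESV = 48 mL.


SV = EDV - ESV = 157 - 48 = 109 mL
EF = SV/EDV * 100 = 109/157 * 100
EF = 69.43%


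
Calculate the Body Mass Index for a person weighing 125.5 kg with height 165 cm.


BMI = weight / height^2
height = 165 cm = 1.65 m
BMI = 125.5 / 1.65^2
BMI = 46.1 kg/m^2


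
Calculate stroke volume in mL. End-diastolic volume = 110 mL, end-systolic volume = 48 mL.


SV = EDV - ESV
SV = 110 - 48
SV = 62 mL


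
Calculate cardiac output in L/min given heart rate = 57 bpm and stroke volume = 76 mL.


CO = HR * SV
CO = 57 * 76 / 1000
CO = 4.332 L/min


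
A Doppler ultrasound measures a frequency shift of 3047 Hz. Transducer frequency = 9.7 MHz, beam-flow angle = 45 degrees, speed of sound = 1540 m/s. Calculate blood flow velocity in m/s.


v = fd * c / (2 * f0 * cos(theta))
v = 3047 * 1540 / (2 * 9.7000e+06 * cos(45))
v = 0.3421 m/s


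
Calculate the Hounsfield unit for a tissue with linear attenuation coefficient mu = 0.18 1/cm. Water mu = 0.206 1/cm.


HU = ((mu_tissue - mu_water) / mu_water) * 1000
HU = ((0.18 - 0.206) / 0.206) * 1000
HU = -126.2


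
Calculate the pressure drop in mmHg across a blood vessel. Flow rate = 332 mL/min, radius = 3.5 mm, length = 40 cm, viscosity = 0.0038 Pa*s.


dP = 8*mu*L*Q / (pi*r^4)
Q = 332 mL/min = 5.53333e-06 m^3/s
dP = 142.724 Pa = 142.724 / 133.322 mmHg = 1.071 mmHg


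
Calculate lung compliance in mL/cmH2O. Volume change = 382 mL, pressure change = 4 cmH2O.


C = dV / dP
C = 382 / 4
C = 95.5 mL/cmH2O


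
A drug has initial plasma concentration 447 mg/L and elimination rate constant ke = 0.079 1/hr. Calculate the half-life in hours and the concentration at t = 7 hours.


t_half = ln(2) / ke = 0.693147 / 0.079 = 8.774 hr
C(t) = C0 * exp(-ke*t) = 447 * exp(-0.079*7)
C(7) = 257.1 mg/L


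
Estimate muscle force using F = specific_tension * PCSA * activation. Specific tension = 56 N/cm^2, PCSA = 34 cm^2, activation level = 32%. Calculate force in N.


F = sigma * PCSA * activation
F = 56 * 34 * 0.32
F = 609.3 N


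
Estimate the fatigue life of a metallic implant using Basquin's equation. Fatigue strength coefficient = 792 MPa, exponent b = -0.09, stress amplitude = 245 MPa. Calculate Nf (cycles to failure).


sigma_a = sigma_f' * (2Nf)^b
2Nf = (sigma_a/sigma_f')^(1/b)
2Nf = (245/792)^(1/-0.09)
2Nf = 458952.51
Nf = 2.295e+05


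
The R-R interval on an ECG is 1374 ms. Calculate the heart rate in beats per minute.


HR = 60 / RR_interval(s)
RR = 1374 ms = 1.374 s
HR = 60 / 1.374 = 43.67 bpm


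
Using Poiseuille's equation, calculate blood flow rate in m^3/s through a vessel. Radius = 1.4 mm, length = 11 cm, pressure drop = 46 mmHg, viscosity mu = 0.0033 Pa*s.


Q = pi*r^4*dP / (8*mu*L)
r = 0.0014 m, L = 0.11 m
dP = 46 mmHg = 6132.812 Pa
Q = 2.5487e-05 m^3/s


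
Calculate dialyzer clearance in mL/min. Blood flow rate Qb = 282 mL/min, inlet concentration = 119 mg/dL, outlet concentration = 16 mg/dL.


K = Qb * (Cb_in - Cb_out) / Cb_in
K = 282 * (119 - 16) / 119
K = 244.1 mL/min


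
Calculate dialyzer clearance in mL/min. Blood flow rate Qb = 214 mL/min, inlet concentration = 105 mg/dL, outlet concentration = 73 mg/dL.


K = Qb * (Cb_in - Cb_out) / Cb_in
K = 214 * (105 - 73) / 105
K = 65.22 mL/min


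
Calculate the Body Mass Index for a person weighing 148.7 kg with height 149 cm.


BMI = weight / height^2
height = 149 cm = 1.49 m
BMI = 148.7 / 1.49^2
BMI = 66.98 kg/m^2


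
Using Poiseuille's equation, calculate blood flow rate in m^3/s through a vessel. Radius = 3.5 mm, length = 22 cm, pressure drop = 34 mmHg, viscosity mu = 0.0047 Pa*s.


Q = pi*r^4*dP / (8*mu*L)
r = 0.0035 m, L = 0.22 m
dP = 34 mmHg = 4532.948 Pa
Q = 2.5834e-04 m^3/s
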